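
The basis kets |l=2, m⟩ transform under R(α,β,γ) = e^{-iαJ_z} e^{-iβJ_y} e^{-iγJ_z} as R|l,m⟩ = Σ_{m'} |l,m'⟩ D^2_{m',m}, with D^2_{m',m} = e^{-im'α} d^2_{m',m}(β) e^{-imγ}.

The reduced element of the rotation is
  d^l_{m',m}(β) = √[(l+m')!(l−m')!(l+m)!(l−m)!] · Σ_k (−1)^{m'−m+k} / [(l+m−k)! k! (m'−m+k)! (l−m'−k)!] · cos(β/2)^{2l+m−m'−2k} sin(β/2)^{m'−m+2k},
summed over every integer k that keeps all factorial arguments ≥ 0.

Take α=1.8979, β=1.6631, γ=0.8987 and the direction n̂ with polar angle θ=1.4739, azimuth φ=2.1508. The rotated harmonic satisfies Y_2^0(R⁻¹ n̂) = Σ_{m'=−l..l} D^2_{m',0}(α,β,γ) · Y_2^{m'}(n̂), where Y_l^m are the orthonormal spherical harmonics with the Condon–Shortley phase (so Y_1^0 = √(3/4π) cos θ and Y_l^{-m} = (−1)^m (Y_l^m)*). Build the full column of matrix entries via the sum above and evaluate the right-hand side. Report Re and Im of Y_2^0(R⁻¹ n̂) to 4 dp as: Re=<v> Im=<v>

Need the full column D^2_{m',0} for m'=−2..2 at α=1.8979, β=1.6631, γ=0.8987.
cos(β/2)=0.673731, sin(β/2)=0.738977
d^2_{-2,0}: single k=2 term ⇒ +0.607170;  D = -0.481808-0.369481i
d^2_{-1,0}: k∈[1..2] ⇒ +0.553562 -0.665969 = -0.112407;  D = +0.036117-0.106447i
d^2_{0,0}: k∈[0..2] ⇒ +0.206038 -0.991504 +0.298210 = -0.487256;  D = -0.487256+0.000000i
d^2_{1,0}: k∈[0..1] ⇒ -0.553562 +0.665969 = +0.112407;  D = -0.036117-0.106447i
d^2_{2,0}: single k=0 term ⇒ +0.607170;  D = -0.481808+0.369481i
Y_2^{m'}(θ=1.4739,φ=2.1508) and Σ D·Y over m':
  (-0.4818-0.3695i)·(-0.1528+0.3508i)  (+0.0361-0.1064i)·(-0.0408-0.0622i)  (-0.4873+0.0000i)·(-0.3065+0.0000i)  (-0.0361-0.1064i)·(+0.0408-0.0622i)  (-0.4818+0.3695i)·(-0.1528-0.3508i)
Y_2^0(R⁻¹ n̂) = +0.539664+0.000000i

Re=0.5397 Im=0.0000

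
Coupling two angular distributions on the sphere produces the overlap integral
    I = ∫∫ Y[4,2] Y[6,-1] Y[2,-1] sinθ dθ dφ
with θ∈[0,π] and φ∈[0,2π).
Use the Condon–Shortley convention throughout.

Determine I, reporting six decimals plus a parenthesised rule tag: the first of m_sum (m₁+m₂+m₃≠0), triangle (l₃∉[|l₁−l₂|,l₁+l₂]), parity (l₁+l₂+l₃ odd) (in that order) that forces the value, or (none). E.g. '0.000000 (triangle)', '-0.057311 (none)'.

Rules hold: Σm=0, L=12 even, 2≤2≤10.
N = 9·13·5 = 585
Δ = 8!·0!·4!/13! = 1/6435
Racah Σ t=4..4: t=4:+1/2304 = 1/2304
⇒ 3j(4 6 2; 0 0 0)² = 5/143, sgn +1
Racah Σ t=2..2: t=2:+1/8640 = 1/8640
⇒ 3j(4 6 2; 2 -1 -1)² = 14/1287, sgn -1
4πI² = N·(3j₀)²·(3jₘ)² = 350/1573
I = -1·√(0.222505/4π) = -0.13306527
No selection rule forces the value: the integral is nonzero (none).

-0.133065 (none)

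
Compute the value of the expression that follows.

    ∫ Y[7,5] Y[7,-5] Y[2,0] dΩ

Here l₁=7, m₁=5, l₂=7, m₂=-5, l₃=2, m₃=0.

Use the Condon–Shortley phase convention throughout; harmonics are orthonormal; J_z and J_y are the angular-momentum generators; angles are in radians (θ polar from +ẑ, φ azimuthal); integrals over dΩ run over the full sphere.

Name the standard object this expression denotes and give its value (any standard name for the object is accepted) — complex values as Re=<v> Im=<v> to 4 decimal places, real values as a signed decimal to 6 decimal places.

Gaunt coefficient, +0.054230

This is a Gaunt coefficient — the integral of a triple product of spherical harmonics over the sphere.
m-sum 0 ✓  L=16 even ✓  0≤2≤14 ✓
Π(2lᵢ+1) = 15×15×5 = 1125
triangle coeff Δ(7,7,2) = 1/185640
Σ_t [5,7]: t=5:−1/2419200 t=6:+1/518400 t=7:−1/2419200 = 1/907200
(3j)²=56/3315 [(7 7 2; 0 0 0)], sign=+1
Σ_t [0,2]: t=0:+1/1916006400 t=1:−1/39916800 t=2:+1/29030400 = 19/1916006400
(3j)²=361/185640 [(7 7 2; 5 -5 0)], sign=+1
⇒ 4πI² = 1805/48841
I = (+1)√(1805/48841/(4π)) = 0.05423022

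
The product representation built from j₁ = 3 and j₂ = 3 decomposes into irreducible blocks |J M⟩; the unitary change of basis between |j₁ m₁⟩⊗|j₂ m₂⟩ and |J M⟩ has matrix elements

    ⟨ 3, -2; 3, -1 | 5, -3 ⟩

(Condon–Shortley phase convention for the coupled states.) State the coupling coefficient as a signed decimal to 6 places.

-0.408248  (= −√(1/6))

j₁+j₂−J=1  J+j₁−j₂=5  J−j₁+j₂=5  j₁+j₂+J+1=12
(j₁±m₁, j₂±m₂, J±M) = (1,5,2,4,2,8)
P² = 153600
sum k=0..1:
  [0] +1/1440 = 1/1440
  [1] −1/576 = -1/576
S = -1/960
C² = P²·S² = 1/6 ; C = -0.408248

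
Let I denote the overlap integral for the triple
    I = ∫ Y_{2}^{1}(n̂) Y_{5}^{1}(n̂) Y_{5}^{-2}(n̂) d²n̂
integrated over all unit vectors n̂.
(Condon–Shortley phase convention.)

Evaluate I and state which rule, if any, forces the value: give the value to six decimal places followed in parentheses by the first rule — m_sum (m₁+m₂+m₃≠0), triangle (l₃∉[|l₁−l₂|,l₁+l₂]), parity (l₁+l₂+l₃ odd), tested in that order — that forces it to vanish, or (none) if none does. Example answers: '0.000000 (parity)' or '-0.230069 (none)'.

Rules hold: Σm=0, L=12 even, 3≤5≤7.
N = 5·11·11 = 605
Δ = 2!·2!·8!/13! = 1/38610
Racah Σ t=0..2: t=0:+1/2880 t=1:−1/576 t=2:+1/2880 = -1/960
⇒ 3j(2 5 5; 0 0 0)² = 10/429, sgn +1
Racah Σ t=0..1: t=0:+1/2880 t=1:−1/1440 = -1/2880
⇒ 3j(2 5 5; 1 1 -2)² = 7/715, sgn +1
4πI² = N·(3j₀)²·(3jₘ)² = 70/507
I = +1·√(0.138067/4π) = 0.10481902
No selection rule forces the value: the integral is nonzero (none).

0.104819 (none)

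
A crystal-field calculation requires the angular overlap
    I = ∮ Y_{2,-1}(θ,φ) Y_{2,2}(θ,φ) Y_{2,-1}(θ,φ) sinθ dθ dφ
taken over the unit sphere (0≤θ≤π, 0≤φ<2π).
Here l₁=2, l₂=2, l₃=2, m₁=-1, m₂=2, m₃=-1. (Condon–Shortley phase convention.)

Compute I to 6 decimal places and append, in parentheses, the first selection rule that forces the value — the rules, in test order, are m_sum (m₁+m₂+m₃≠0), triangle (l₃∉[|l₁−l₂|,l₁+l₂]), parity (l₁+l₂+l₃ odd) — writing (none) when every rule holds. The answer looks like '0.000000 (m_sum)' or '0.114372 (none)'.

Checks pass: Σm=0; 6 even; l₃=2∈[0,4].
(2·2+1)(2·2+1)(2·2+1) = 125
Δ: 2! 2! 2! / 7! → 1/630
sum: t=0:+1/8 t=1:−1/1 t=2:+1/8 = -3/4
3j²(2 2 2; 0 0 0) = Δ·Π!·Σ² = 2/35  (sign -1)
sum: t=2:+1/4 = 1/4
3j²(2 2 2; -1 2 -1) = Δ·Π!·Σ² = 3/35  (sign -1)
combine: 4πI² = 125·2/35·3/35 = 30/49
take √, sign +1: I = 0.22072812
No selection rule forces the value: the integral is nonzero (none).

0.220728 (none)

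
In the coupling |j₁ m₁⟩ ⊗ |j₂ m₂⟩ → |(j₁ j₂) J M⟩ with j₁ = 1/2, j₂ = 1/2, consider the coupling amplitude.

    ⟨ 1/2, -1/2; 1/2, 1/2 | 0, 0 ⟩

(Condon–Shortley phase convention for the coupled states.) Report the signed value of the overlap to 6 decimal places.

−√(1/2) = -0.707107

triangle: 1!*0!*0!/2! = 1/2
(j±m)!: 0!*1!*1!*0!*0!*0! = 1
prefactor² = (2J+1)*Δ*N² = 1/2
  k=1: −1/(1!*0!*0!*0!*0!*0!) = -1
Σ = -1  ⇒  CG² = 1/2*(-1)² = 1/2
CG = −√(1/2) = -0.707107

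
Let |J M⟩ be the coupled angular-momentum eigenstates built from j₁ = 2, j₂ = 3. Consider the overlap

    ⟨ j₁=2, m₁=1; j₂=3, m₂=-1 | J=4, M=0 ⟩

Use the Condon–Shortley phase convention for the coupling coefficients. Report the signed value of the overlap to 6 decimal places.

triangle: 1!·3!·5!/10! = 720/3628800
(j±m)!: 3!·1!·2!·4!·4!·4! = 165888
prefactor² = (2J+1)·Δ·N² = 10368/35
  k=0: +1/(0!·1!·1!·2!·2!·3!) = 1/24
  k=1: −1/(1!·0!·0!·1!·3!·4!) = -1/144
Σ = 5/144  ⇒  CG² = 10368/35·(5/144)² = 5/14
CG = +√(5/14) = +0.597614

+√(5/14) = +0.597614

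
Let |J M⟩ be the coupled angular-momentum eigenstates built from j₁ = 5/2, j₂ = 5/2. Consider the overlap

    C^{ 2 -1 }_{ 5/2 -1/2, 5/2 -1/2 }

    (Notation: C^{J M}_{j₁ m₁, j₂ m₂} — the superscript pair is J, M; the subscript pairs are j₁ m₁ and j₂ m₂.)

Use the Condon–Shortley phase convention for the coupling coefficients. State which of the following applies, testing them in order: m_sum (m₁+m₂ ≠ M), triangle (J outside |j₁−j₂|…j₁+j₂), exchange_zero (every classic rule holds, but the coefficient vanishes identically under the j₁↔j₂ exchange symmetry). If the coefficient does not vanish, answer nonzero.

m-sum: m₁+m₂ = -1/2+(-1/2) = -1, M = -1  ✓
triangle: |j₁−j₂| = 0 ≤ J = 2 ≤ j₁+j₂ = 5  ✓
exchange: j₁=j₂ and m₁=m₂, and (−1)^(j₁+j₂−J) = (−1)^3 = −1 forces ⟨j₁m₁;j₂m₂|JM⟩ = −⟨j₂m₂;j₁m₁|JM⟩ = −⟨j₁m₁;j₂m₂|JM⟩ ⇒ the coefficient vanishes identically
Racah sum check: Σ_k collapses to 0 ⇒ CG = 0

exchange_zero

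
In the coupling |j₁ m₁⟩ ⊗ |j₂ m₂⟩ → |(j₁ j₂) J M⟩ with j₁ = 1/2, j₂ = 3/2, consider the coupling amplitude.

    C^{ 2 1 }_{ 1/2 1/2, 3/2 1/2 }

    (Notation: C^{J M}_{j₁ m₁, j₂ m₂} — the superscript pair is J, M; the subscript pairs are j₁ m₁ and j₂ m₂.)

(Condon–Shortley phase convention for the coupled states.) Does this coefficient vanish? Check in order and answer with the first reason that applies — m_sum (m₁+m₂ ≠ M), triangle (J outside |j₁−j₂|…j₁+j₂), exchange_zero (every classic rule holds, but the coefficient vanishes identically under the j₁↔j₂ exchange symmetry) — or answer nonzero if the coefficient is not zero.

nonzero

m-sum: m₁+m₂ = 1/2+1/2 = 1, M = 1  ✓
triangle: |j₁−j₂| = 1 ≤ J = 2 ≤ j₁+j₂ = 2  ✓
exchange: j₁≠j₂ or m₁≠m₂ — the exchange symmetry imposes no constraint here
value check: CG = +√(3/4) = +0.866025 ≠ 0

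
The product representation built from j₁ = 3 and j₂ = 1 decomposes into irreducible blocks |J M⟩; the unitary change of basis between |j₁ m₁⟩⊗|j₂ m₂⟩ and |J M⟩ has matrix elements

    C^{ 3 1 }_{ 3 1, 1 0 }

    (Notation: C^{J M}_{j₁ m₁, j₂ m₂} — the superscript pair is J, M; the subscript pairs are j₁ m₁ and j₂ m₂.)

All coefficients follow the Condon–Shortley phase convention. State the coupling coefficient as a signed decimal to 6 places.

+0.288675  (= +√(1/12))

triangle: 1!*5!*1!/8! = 120/40320
(j±m)!: 4!*2!*1!*1!*4!*2! = 2304
prefactor² = (2J+1)*Δ*N² = 48
  k=0: +1/(0!*1!*2!*1!*3!*0!) = 1/12
  k=1: −1/(1!*0!*1!*0!*4!*1!) = -1/24
Σ = 1/24  ⇒  CG² = 48*(1/24)² = 1/12
CG = +√(1/12) = +0.288675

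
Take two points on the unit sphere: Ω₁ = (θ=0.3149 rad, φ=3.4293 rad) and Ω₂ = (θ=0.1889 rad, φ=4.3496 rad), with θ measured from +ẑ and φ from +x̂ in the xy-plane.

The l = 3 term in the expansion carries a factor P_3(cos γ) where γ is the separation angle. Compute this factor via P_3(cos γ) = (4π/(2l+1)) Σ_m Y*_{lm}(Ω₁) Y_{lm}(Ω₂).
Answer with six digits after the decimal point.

Term-by-term m-sum for l=3 (normalisation 4π/7 = 1.795196):
  m=-3: (-0.008058, -0.009419) × (0.002447, -0.001282) = (-0.000032, -0.000013)  (running Σ = (-0.000032, -0.000013))
  m=-2: (0.078205, 0.050726) × (-0.026480, -0.023487) = (-0.000879, -0.003180)  (running Σ = (-0.000911, -0.003193))
  m=-1: (-0.337890, -0.099988) × (-0.082349, 0.216942) = (0.049517, -0.065069)  (running Σ = (0.048605, -0.068261))
  m=0: (0.539465, -0.000000) × (0.668454, 0.000000) = (0.360607, 0.000000)  (running Σ = (0.409213, -0.068261))
  m=1: (0.337890, -0.099988) × (0.082349, 0.216942) = (0.049517, 0.065069)  (running Σ = (0.458729, -0.003193))
  m=2: (0.078205, -0.050726) × (-0.026480, 0.023487) = (-0.000879, 0.003180)  (running Σ = (0.457850, -0.000013))
  m=3: (0.008058, -0.009419) × (-0.002447, -0.001282) = (-0.000032, 0.000013)  (running Σ = (0.457818, -0.000000))
Σ over m = (0.457818, -0.000000); ×(4π/7) → (0.821873, -0.000000). Real part: 0.821873

0.821873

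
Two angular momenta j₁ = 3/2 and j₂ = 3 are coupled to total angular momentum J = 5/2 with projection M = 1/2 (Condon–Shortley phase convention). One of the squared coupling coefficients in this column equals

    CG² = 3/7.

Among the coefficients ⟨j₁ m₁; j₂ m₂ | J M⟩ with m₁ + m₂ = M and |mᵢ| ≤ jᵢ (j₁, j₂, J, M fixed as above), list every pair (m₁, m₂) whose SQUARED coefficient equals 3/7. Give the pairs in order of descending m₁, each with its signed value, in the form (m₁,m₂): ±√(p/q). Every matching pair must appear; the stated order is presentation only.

(-3/2,2): +√(3/7)

Admissible pairs with m₁+m₂ = M = 1/2: (-3/2,2), (-1/2,1), (1/2,0), (3/2,-1)
  (m₁,m₂)=(3/2,-1): CG² = 27/70, CG = +√(27/70)
  (m₁,m₂)=(1/2,0): CG² = 6/35, CG = −√(6/35)
  (m₁,m₂)=(-1/2,1): CG² = 1/70, CG = −√(1/70)
  (m₁,m₂)=(-3/2,2): CG² = 3/7, CG = +√(3/7)   ← matches the target
Pairs with CG² = 3/7: (-3/2,2): +√(3/7)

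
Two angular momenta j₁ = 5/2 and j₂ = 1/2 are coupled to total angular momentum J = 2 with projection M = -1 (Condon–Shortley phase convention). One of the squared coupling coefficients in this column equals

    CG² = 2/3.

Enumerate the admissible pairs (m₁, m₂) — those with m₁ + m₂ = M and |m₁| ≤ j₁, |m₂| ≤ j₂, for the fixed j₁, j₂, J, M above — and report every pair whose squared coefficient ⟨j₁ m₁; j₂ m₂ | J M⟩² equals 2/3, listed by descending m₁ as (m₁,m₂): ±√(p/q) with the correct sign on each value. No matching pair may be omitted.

(-3/2,1/2): −√(2/3)

Admissible pairs with m₁+m₂ = M = -1: (-3/2,1/2), (-1/2,-1/2)
  (m₁,m₂)=(-1/2,-1/2): CG² = 1/3, CG = +√(1/3)
  (m₁,m₂)=(-3/2,1/2): CG² = 2/3, CG = −√(2/3)   ← matches the target
Pairs with CG² = 2/3: (-3/2,1/2): −√(2/3)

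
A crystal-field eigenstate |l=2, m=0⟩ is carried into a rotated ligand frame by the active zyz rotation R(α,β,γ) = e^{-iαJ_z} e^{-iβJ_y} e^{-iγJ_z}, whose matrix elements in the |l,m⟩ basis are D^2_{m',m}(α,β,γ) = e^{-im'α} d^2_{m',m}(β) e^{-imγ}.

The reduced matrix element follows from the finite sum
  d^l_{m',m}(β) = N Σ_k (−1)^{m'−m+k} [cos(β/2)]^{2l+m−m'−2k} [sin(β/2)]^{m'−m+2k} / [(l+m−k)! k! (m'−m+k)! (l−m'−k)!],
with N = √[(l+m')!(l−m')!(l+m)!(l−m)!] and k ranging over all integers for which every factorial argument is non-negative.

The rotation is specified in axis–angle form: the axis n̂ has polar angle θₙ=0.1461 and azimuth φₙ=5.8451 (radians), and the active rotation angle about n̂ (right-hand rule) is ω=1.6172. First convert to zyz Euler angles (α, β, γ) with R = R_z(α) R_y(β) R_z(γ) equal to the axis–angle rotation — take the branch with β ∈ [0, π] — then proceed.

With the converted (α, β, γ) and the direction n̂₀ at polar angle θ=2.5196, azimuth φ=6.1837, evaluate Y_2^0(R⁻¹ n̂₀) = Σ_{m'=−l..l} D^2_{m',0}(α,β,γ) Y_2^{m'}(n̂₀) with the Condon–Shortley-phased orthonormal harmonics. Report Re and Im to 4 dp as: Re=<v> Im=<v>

Axis–angle → zyz. n̂ = (sinθₙcosφₙ, sinθₙsinφₙ, cosθₙ) = (+0.131833, -0.061756, +0.989346), ω = 1.6172.
R = I cosω + sinω [n̂]ₓ + (1−cosω) n̂n̂ᵀ gives
  R = [-0.028201, -0.996801, +0.074789; +0.979762, -0.042396, -0.195624; +0.198168, +0.067758, +0.977823]
β = atan2(√(R₁₃²+R₂₃²), R₃₃) = 0.210995; α = atan2(R₂₃, R₁₃) mod 2π = 5.077553; γ = atan2(R₃₂, −R₃₁) mod 2π = 2.812131
Need the full column D^2_{m',0} for m'=−2..2 at α=5.0776, β=0.2110, γ=2.8121.
cos(β/2)=0.994440, sin(β/2)=0.105302
d^2_{-2,0}: single k=2 term ⇒ +0.026860;  D = -0.020009-0.017919i
d^2_{-1,0}: k∈[1..2] ⇒ +0.253657 -0.002844 = +0.250813;  D = +0.089566-0.234276i
d^2_{0,0}: k∈[0..2] ⇒ +0.977946 -0.043862 +0.000123 = +0.934207;  D = +0.934207+0.000000i
d^2_{1,0}: k∈[0..1] ⇒ -0.253657 +0.002844 = -0.250813;  D = -0.089566-0.234276i
d^2_{2,0}: single k=0 term ⇒ +0.026860;  D = -0.020009+0.017919i
Y_2^{m'}(θ=2.5196,φ=6.1837) and Σ D·Y over m':
  (-0.0200-0.0179i)·(+0.1285+0.0259i)  (+0.0896-0.2343i)·(-0.3640-0.0363i)  (+0.9342+0.0000i)·(+0.3096+0.0000i)  (-0.0896-0.2343i)·(+0.3640-0.0363i)  (-0.0200+0.0179i)·(+0.1285-0.0259i)
Y_2^0(R⁻¹ n̂) = +0.202753-0.000000i

Re=0.2028 Im=0.0000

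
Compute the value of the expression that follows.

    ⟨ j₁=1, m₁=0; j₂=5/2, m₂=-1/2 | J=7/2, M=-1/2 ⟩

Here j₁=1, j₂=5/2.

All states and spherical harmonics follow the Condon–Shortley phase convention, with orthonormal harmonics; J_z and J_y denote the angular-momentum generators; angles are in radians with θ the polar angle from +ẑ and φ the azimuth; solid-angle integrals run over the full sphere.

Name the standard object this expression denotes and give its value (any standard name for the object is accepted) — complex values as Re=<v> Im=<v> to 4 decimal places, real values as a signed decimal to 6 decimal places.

Clebsch–Gordan coefficient, +√(4/7) ≈ +0.755929

This is a Clebsch–Gordan (vector-coupling) coefficient.
√[8·0!2!5!/8! · 1!1!2!3!3!4!] = √(576/7)
  +(−1)^0/∏(0,0,1,2,1,3)! = 1/12  (running 1/12)
⟨..|..⟩ = √(576/7)·(1/12) = +0.755929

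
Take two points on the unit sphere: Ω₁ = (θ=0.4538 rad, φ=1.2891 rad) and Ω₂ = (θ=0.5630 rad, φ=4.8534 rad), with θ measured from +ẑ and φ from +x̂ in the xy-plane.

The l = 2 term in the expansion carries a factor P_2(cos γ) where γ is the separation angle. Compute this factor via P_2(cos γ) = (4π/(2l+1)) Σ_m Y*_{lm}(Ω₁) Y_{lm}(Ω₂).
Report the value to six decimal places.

Expand P_2 via completeness: Σ_{m} conj(Y_{2,m}) at Ω₁ times Y_{2,m} at Ω₂ —
  [-2]  conj(Y_{2,-2})(Ω₁) = -0.062761+0.039645i ; Y_{2,-2}(Ω₂) = -0.105688+0.030623i ; Δ = +0.005419-0.006112i
  [-1]  conj(Y_{2,-1})(Ω₁) = +0.084617+0.292397i ; Y_{2,-1}(Ω₂) = +0.049006+0.345228i ; Δ = -0.096797+0.043542i
  [+0]  conj(Y_{2,0})(Ω₁) = +0.448947-0.000000i ; Y_{2,0}(Ω₂) = +0.361253+0.000000i ; Δ = +0.162183+0.000000i
  [+1]  conj(Y_{2,1})(Ω₁) = -0.084617+0.292397i ; Y_{2,1}(Ω₂) = -0.049006+0.345228i ; Δ = -0.096797-0.043542i
  [+2]  conj(Y_{2,2})(Ω₁) = -0.062761-0.039645i ; Y_{2,2}(Ω₂) = -0.105688-0.030623i ; Δ = +0.005419+0.006112i
Accumulated sum -0.020573-0.000000i; after 4π/(2l+1) scaling, -0.051704-0.000000i ⇒ P_2 = -0.051704

-0.051704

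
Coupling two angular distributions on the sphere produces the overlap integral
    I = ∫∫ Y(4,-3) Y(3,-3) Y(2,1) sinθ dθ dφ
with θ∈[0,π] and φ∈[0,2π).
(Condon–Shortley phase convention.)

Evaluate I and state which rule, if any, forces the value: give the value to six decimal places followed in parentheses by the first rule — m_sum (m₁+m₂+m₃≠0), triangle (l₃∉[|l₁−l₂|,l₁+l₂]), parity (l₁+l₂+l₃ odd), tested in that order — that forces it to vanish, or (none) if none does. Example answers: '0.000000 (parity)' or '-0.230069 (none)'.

Σmᵢ = -5 ≠ 0, so the φ-integral vanishes; I = 0

0.000000 (m_sum)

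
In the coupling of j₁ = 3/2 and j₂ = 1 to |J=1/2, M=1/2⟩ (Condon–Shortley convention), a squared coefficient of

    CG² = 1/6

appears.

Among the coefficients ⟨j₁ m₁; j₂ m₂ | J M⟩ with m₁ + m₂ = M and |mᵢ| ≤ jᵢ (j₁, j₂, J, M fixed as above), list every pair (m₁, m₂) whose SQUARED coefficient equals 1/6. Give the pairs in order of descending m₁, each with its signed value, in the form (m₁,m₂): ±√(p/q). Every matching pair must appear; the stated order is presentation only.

(-1/2,1): +√(1/6)

Admissible pairs with m₁+m₂ = M = 1/2: (-1/2,1), (1/2,0), (3/2,-1)
  (m₁,m₂)=(3/2,-1): CG² = 1/2, CG = +√(1/2)
  (m₁,m₂)=(1/2,0): CG² = 1/3, CG = −√(1/3)
  (m₁,m₂)=(-1/2,1): CG² = 1/6, CG = +√(1/6)   ← matches the target
Pairs with CG² = 1/6: (-1/2,1): +√(1/6)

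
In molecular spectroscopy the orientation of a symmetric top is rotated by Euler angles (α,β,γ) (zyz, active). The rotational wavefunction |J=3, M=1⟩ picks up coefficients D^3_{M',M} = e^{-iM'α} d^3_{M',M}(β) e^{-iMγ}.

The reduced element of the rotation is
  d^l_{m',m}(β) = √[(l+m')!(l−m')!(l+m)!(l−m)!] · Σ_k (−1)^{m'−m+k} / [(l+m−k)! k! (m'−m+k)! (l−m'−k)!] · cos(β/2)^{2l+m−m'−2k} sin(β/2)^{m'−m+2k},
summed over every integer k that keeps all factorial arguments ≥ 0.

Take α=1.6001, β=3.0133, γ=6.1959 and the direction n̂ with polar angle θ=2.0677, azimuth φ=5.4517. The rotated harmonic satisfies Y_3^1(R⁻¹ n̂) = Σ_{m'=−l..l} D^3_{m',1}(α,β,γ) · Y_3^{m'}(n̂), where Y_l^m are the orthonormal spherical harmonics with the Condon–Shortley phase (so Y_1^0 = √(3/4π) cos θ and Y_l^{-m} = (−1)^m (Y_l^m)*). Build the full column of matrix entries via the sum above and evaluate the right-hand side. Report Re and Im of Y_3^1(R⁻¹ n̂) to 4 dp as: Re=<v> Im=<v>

Re=0.0620 Im=-0.0409

Need the full column D^3_{m',1} for m'=−3..3 at α=1.6001, β=3.0133, γ=6.1959.
cos(β/2)=0.064102, sin(β/2)=0.997943
d^3_{-3,1}: single k=4 term ⇒ +0.015784;  D = +0.002751-0.015542i
d^3_{-2,1}: k∈[3..4] ⇒ +0.001656 -0.200633 = -0.198978;  D = +0.196864+0.028927i
d^3_{-1,1}: k∈[2..4] ⇒ +0.000101 -0.032603 +0.987723 = +0.955221;  D = -0.111116+0.948736i
d^3_{0,1}: k∈[1..3] ⇒ +0.000004 -0.002721 +0.219783 = +0.217066;  D = +0.216240+0.018923i
d^3_{1,1}: k∈[0..2] ⇒ +0.000000 -0.000135 +0.024452 = +0.024318;  D = +0.001409-0.024277i
d^3_{2,1}: k∈[0..1] ⇒ -0.000003 +0.001656 = +0.001652;  D = -0.001652-0.000047i
d^3_{3,1}: single k=0 term ⇒ +0.000065;  D = +0.000000+0.000065i
Y_3^{m'}(θ=2.0677,φ=5.4517) and Σ D·Y over m':
  (+0.0028-0.0155i)·(-0.2261+0.1709i)  (+0.1969+0.0289i)·(+0.0347-0.3749i)  (-0.1111+0.9487i)·(+0.0261+0.0286i)  (+0.2162+0.0189i)·(+0.3316+0.0000i)  (+0.0014-0.0243i)·(-0.0261+0.0286i)  (-0.0017-0.0000i)·(+0.0347+0.3749i)  (+0.0000+0.0001i)·(+0.2261+0.1709i)
Y_3^1(R⁻¹ n̂) = +0.061969-0.040907i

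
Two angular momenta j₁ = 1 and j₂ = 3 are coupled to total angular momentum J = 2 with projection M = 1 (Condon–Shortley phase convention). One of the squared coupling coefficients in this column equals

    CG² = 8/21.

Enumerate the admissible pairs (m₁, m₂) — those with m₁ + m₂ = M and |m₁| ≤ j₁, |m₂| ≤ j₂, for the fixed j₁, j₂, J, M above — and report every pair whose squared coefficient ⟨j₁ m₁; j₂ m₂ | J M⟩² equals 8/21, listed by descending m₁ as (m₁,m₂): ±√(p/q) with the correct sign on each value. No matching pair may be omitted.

(0,1): −√(8/21)

Admissible pairs with m₁+m₂ = M = 1: (-1,2), (0,1), (1,0)
  (m₁,m₂)=(1,0): CG² = 1/7, CG = +√(1/7)
  (m₁,m₂)=(0,1): CG² = 8/21, CG = −√(8/21)   ← matches the target
  (m₁,m₂)=(-1,2): CG² = 10/21, CG = +√(10/21)
Pairs with CG² = 8/21: (0,1): −√(8/21)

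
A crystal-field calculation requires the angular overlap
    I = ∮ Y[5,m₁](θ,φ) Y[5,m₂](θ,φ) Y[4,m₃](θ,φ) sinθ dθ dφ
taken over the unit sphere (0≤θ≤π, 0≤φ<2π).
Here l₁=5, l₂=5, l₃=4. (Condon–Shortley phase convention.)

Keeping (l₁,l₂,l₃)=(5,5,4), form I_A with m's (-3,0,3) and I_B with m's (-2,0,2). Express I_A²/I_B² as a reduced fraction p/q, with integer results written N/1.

Same 5,5,4: normalisation and zero-m 3j drop out of the ratio.
A: Δ: 6! 4! 4! / 15! → 1/3153150; sum: t=4:+1/6912 t=5:−1/17280 = 1/11520; 3j²(5 5 4; -3 0 3) = Δ·Π!·Σ² = 2/143  (sign -1)
B: Δ: 6! 4! 4! / 15! → 1/3153150; sum: t=3:−1/3456 t=4:+1/1728 t=5:−1/11520 = 7/34560; 3j²(5 5 4; -2 0 2) = Δ·Π!·Σ² = 7/858  (sign +1)
I_A²/I_B² = (2/143)/(7/858) = 12/7

12/7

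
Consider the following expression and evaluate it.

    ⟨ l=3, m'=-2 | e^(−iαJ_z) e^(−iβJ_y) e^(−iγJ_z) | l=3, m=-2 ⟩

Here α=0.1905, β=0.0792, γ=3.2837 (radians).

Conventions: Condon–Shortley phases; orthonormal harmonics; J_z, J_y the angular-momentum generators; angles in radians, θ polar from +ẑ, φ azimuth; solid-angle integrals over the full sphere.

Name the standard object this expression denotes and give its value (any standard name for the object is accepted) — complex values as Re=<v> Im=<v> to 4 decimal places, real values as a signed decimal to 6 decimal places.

Wigner D-matrix element, Re=0.7769 Im=0.6095

This is a Wigner D-matrix element — the rotation-matrix element ⟨l m'| R(α,β,γ) |l m⟩ in the angular-momentum basis.
D^3_{-2,-2}(0.1905,0.0792,3.2837) = e^{-i·-2·0.1905}·d^3_{-2,-2}(0.0792)·e^{-i·-2·3.2837}. Compute d first:
c=cos(0.079200/2)=0.999216, s=sin(0.079200/2)=0.039590; N=√[1·120·1·120]=120.000000
k∈{0,1} keeps every argument non-negative
  k=0: (−1)^0·120.0000/(120)·0.9992^6·0.0396^0 = +0.995305
  k=1: (−1)^1·120.0000/(24)·0.9992^4·0.0396^2 = -0.007812
d^3_{-2,-2}(0.0792) = +0.995305 -0.007812 = +0.987493
Attach z-rotation phases: D = e^{-i(-2)(0.1905)}·(+0.987493)·e^{-i(-2)(3.2837)} = +0.776944+0.609509i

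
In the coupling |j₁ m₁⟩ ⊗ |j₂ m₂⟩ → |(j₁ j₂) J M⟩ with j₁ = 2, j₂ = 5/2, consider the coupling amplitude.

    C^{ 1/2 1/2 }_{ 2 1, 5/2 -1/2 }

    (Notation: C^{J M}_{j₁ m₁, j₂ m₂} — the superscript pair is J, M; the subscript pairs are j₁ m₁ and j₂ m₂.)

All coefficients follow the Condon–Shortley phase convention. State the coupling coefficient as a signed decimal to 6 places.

-0.365148

√[2·4!0!1!/6! · 3!1!2!3!1!0!] = √(24/5)
  +(−1)^1/∏(1,3,0,1,0,0)! = -1/6  (running -1/6)
⟨..|..⟩ = √(24/5)·(-1/6) = -0.365148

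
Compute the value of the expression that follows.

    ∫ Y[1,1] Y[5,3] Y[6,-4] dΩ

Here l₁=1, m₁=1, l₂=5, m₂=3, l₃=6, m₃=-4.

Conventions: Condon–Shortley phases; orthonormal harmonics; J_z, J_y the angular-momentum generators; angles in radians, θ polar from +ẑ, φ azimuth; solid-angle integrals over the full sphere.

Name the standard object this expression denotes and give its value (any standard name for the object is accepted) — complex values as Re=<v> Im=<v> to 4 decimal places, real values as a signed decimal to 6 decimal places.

Gaunt coefficient, +0.274090

This is a Gaunt coefficient — the integral of a triple product of spherical harmonics over the sphere.
Checks pass: Σm=0; 12 even; l₃=6∈[4,6].
(2·1+1)(2·5+1)(2·6+1) = 429
Δ: 0! 2! 10! / 13! → 1/858
sum: t=0:+1/14400 = 1/14400
3j²(1 5 6; 0 0 0) = Δ·Π!·Σ² = 6/143  (sign +1)
sum: t=0:+1/161280 = 1/161280
3j²(1 5 6; 1 3 -4) = Δ·Π!·Σ² = 15/286  (sign +1)
combine: 4πI² = 429·6/143·15/286 = 135/143
take √, sign +1: I = 0.27409047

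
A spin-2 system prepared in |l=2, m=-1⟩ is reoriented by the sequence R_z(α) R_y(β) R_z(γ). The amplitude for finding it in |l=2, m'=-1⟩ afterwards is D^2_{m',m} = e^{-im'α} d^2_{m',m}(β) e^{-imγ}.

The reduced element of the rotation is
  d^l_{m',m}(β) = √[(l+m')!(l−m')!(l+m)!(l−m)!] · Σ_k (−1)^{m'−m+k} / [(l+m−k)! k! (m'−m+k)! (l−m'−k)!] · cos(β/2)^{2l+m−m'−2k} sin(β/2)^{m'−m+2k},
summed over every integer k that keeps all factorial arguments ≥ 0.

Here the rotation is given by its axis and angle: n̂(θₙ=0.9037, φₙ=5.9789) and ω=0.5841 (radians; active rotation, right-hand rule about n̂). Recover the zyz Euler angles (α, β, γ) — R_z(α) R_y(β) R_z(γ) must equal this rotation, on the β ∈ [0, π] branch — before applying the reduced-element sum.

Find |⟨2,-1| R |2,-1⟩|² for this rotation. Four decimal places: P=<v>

P=0.5695

Axis–angle → zyz. n̂ = (sinθₙcosφₙ, sinθₙsinφₙ, cosθₙ) = (+0.749531, -0.235381, +0.618707), ω = 0.5841.
R = I cosω + sinω [n̂]ₓ + (1−cosω) n̂n̂ᵀ gives
  R = [+0.927350, -0.370435, -0.052917; +0.311936, +0.843394, -0.437473; +0.206685, +0.389184, +0.897673]
β = atan2(√(R₁₃²+R₂₃²), R₃₃) = 0.456335; α = atan2(R₂₃, R₁₃) mod 2π = 4.592014; γ = atan2(R₃₂, −R₃₁) mod 2π = 2.058992
First d^2_{-1,-1}(β=0.4563), then the phase factors e^{-i(-1)α} and e^{-i(-1)γ}:
c=cos(0.456335/2)=0.974083, s=sin(0.456335/2)=0.226193; N=√[1·6·1·6]=6.000000
k: max(0,(-1)−(-1))=0 … min(2+(-1),2−(-1))=1
  k=0: (−1)^0·6.0000/(6)·0.9741^4·0.2262^0 = +0.900291
  k=1: (−1)^1·6.0000/(2)·0.9741^2·0.2262^2 = -0.145637
d^2_{-1,-1}(0.4563) = +0.900291 -0.145637 = +0.754654
|D^2_{-1,-1}|² = |d^2_{-1,-1}(β)|² = (+0.754654)² = 0.569503 (the z-rotation phases have unit modulus)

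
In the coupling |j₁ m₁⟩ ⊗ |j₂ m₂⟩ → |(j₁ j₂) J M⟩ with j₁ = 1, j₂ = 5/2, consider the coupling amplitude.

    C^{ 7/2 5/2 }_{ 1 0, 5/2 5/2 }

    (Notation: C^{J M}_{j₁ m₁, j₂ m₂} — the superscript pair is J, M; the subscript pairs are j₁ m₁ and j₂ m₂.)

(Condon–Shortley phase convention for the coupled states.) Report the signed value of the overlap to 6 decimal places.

j₁+j₂−J=0  J+j₁−j₂=2  J−j₁+j₂=5  j₁+j₂+J+1=8
(j₁±m₁, j₂±m₂, J±M) = (1,1,5,0,6,1)
P² = 28800/7
sum k=0..0:
  [0] +1/120 = 1/120
S = 1/120
C² = P²·S² = 2/7 ; C = +0.534522

+√(2/7) = +0.534522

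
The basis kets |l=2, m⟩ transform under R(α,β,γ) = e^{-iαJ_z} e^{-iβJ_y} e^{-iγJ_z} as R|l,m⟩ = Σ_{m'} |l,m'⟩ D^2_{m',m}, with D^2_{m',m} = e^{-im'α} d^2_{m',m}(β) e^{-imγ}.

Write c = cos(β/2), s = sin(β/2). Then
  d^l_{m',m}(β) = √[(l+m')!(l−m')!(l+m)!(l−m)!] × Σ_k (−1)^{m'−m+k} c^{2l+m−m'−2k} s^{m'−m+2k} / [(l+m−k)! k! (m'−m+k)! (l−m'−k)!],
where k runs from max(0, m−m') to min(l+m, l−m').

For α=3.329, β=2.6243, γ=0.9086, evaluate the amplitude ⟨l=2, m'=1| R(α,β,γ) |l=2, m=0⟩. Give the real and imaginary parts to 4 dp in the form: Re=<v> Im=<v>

Re=-0.5172 Im=0.0981

Split into d^2_{1,0}(β=2.6243) × two z-phases.
With c≡cos(β/2)=0.255772 and s≡sin(β/2)=0.966737, N=[6·1·2·2]^{1/2}=4.898979
Admissible k: 0..1 (factorial args all ≥0)
  k=0: (−1)^1·4.8990/(2)·0.2558^3·0.9667^1 = -0.039623
  k=1: (−1)^2·4.8990/(2)·0.2558^1·0.9667^3 = +0.566049
d^2_{1,0}(2.6243) = -0.039623 +0.566049 = +0.526426
Phases: e^{-i·(1)·3.3290}=-0.982491+0.186312i, e^{-i·(0)·0.9086}=+1.000000+0.000000i ⇒ D=-0.517209+0.098080i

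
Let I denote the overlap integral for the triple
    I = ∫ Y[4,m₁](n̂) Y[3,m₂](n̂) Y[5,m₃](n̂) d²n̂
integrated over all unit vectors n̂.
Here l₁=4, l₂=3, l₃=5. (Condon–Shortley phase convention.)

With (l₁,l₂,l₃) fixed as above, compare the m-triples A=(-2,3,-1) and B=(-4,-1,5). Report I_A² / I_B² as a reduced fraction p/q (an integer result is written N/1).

225/392

Shared (l₁,l₂,l₃)=(4,3,5): N and (l;000)² cancel in I_A²/I_B².
A: Δ = 2!·6!·4!/13! = 1/180180; Racah Σ t=2..2: t=2:+1/2304 = 1/2304; ⇒ 3j(4 3 5; -2 3 -1)² = 75/4004, sgn +1
B: Δ = 2!·6!·4!/13! = 1/180180; Racah Σ t=2..2: t=2:+1/34560 = 1/34560; ⇒ 3j(4 3 5; -4 -1 5)² = 14/429, sgn +1
I_A²/I_B² = (75/4004)/(14/429) = 225/392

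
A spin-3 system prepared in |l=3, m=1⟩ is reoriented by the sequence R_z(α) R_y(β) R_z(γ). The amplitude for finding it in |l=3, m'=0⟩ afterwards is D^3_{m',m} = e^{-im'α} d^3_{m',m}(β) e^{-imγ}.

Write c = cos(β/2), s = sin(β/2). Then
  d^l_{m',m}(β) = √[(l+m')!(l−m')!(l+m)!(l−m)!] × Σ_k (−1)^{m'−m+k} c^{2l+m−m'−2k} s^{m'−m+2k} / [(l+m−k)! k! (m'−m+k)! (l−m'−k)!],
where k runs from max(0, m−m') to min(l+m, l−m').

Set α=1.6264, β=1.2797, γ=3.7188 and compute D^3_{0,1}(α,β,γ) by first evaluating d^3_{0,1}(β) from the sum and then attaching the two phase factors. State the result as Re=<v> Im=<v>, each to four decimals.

Split into d^3_{0,1}(β=1.2797) × two z-phases.
With c≡cos(β/2)=0.802185 and s≡sin(β/2)=0.597075, N=[6·6·24·2]^{1/2}=41.569219
k∈{1,2,3} keeps every argument non-negative
  k=1: (−1)^0·41.5692/(12)·0.8022^5·0.5971^1 = +0.687058
  k=2: (−1)^1·41.5692/(4)·0.8022^3·0.5971^3 = -1.141887
  k=3: (−1)^2·41.5692/(12)·0.8022^1·0.5971^5 = +0.210868
d^3_{0,1}(1.2797) = +0.687058 -1.141887 +0.210868 = -0.243961
Attach z-rotation phases: D = e^{-i(0)(1.6264)}·(-0.243961)·e^{-i(1)(3.7188)} = +0.204437-0.133126i

Re=0.2044 Im=-0.1331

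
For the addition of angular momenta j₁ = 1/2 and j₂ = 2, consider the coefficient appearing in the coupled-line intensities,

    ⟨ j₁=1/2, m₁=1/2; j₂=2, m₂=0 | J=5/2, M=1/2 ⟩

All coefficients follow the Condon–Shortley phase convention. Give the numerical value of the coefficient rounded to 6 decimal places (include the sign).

j₁+j₂−J=0  J+j₁−j₂=1  J−j₁+j₂=4  j₁+j₂+J+1=6
(j₁±m₁, j₂±m₂, J±M) = (1,0,2,2,3,2)
P² = 48/5
sum k=0..0:
  [0] +1/4 = 1/4
S = 1/4
C² = P²·S² = 3/5 ; C = +0.774597

+0.774597  (= +√(3/5))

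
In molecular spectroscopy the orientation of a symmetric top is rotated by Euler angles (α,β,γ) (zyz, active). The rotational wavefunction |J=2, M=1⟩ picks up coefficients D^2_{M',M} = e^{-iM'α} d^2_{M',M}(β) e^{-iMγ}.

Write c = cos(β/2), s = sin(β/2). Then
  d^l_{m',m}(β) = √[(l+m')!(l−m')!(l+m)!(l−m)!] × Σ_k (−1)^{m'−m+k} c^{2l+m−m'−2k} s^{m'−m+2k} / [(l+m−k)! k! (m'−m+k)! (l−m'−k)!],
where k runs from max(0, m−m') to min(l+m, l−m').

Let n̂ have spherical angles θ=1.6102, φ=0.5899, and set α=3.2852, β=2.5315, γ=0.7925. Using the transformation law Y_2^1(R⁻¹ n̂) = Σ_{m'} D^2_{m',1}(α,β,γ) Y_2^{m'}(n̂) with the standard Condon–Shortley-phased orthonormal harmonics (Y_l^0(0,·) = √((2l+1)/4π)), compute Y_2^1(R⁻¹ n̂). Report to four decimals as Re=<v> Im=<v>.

Need the full column D^2_{m',1} for m'=−2..2 at α=3.2852, β=2.5315, γ=0.7925.
cos(β/2)=0.300337, sin(β/2)=0.953833
d^2_{-2,1}: single k=3 term ⇒ +0.521262;  D = +0.456124-0.252321i
d^2_{-1,1}: k∈[2..3] ⇒ +0.246198 -0.827731 = -0.581533;  D = +0.463339-0.351423i
d^2_{0,1}: k∈[1..2] ⇒ +0.063296 -0.638414 = -0.575118;  D = -0.403771+0.409547i
d^2_{1,1}: k∈[0..1] ⇒ +0.008136 -0.246198 = -0.238062;  D = +0.141153-0.191701i
d^2_{2,1}: single k=0 term ⇒ -0.051681;  D = -0.024372+0.045573i
Y_2^{m'}(θ=1.6102,φ=0.5899) and Σ D·Y over m':
  (+0.4561-0.2523i)·(+0.1470-0.3566i)  (+0.4633-0.3514i)·(-0.0253+0.0169i)  (-0.4038+0.4095i)·(-0.3139+0.0000i)  (+0.1412-0.1917i)·(+0.0253+0.0169i)  (-0.0244+0.0456i)·(+0.1470+0.3566i)
Y_2^1(R⁻¹ n̂) = +0.085040-0.316022i

Re=0.0850 Im=-0.3160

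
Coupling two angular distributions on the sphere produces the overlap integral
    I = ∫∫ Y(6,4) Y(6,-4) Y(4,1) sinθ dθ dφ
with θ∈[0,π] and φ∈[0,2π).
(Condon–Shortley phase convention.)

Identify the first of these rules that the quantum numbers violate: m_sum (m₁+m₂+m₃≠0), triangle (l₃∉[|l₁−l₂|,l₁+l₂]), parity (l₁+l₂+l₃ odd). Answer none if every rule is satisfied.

m_sum

m₁+m₂+m₃ = 4 − 4 + 1 = 1  ✗
triangle: |6−6|=0 ≤ l₃=4 ≤ 6+6=12
parity: l₁+l₂+l₃ = 16 is even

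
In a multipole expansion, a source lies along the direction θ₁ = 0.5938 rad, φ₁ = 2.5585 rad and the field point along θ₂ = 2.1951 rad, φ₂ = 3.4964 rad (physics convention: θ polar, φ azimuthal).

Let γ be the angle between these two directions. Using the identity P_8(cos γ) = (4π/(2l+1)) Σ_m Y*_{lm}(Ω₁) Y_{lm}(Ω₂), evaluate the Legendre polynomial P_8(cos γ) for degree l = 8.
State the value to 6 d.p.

-0.077168

Addition theorem: P_8(cos γ) = (4π/17) Σ_m Y*_{lm}(Ω₁) Y_{lm}(Ω₂), m = −8…8:
  m=-8: Y*=-0.000236+0.004945i  Y=-0.092396-0.028899i  product +0.000165-0.000450i
  m=-7: Y*=+0.017299-0.023690i  Y=-0.220743-0.170593i  product -0.007860+0.002278i
  m=-6: Y*=-0.100678+0.037547i  Y=-0.234594-0.375811i  product +0.037729+0.029028i
  m=-5: Y*=+0.263063+0.060521i  Y=-0.071695-0.347887i  product +0.002194-0.095855i
  m=-4: Y*=-0.316005-0.331432i  Y=-0.006536+0.042794i  product +0.016249-0.011357i
  m=-3: Y*=+0.079767+0.442166i  Y=-0.176001+0.317343i  product -0.154357-0.052508i
  m=-2: Y*=+0.021622-0.050489i  Y=-0.115159+0.098906i  product +0.002504+0.007953i
  m=-1: Y*=+0.331718-0.218800i  Y=+0.281385-0.104249i  product +0.070531-0.096149i
  m=+0: Y*=-0.192901-0.000000i  Y=+0.200634+0.000000i  product -0.038703-0.000000i
  m=+1: Y*=-0.331718-0.218800i  Y=-0.281385-0.104249i  product +0.070531+0.096149i
  m=+2: Y*=+0.021622+0.050489i  Y=-0.115159-0.098906i  product +0.002504-0.007953i
  m=+3: Y*=-0.079767+0.442166i  Y=+0.176001+0.317343i  product -0.154357+0.052508i
  m=+4: Y*=-0.316005+0.331432i  Y=-0.006536-0.042794i  product +0.016249+0.011357i
  m=+5: Y*=-0.263063+0.060521i  Y=+0.071695-0.347887i  product +0.002194+0.095855i
  m=+6: Y*=-0.100678-0.037547i  Y=-0.234594+0.375811i  product +0.037729-0.029028i
  m=+7: Y*=-0.017299-0.023690i  Y=+0.220743-0.170593i  product -0.007860-0.002278i
  m=+8: Y*=-0.000236-0.004945i  Y=-0.092396+0.028899i  product +0.000165+0.000450i
Accumulated sum -0.104394+0.000000i; after 4π/(2l+1) scaling, -0.077168+0.000000i ⇒ P_8 = -0.077168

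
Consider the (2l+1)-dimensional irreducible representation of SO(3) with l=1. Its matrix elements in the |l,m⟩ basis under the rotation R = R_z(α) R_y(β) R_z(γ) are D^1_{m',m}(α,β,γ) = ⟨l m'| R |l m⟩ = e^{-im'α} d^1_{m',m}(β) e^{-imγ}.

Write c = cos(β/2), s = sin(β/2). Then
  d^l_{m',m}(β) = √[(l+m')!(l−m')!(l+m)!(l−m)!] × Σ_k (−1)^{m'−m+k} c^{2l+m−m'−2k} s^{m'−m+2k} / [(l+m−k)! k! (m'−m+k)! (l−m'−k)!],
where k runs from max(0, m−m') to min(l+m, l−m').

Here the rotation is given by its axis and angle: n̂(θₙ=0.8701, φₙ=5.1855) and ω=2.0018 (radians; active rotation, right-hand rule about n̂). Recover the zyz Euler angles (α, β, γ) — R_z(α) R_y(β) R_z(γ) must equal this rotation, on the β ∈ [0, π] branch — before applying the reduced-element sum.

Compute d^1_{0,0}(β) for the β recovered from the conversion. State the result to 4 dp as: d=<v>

Axis–angle → zyz. n̂ = (sinθₙcosφₙ, sinθₙsinφₙ, cosθₙ) = (+0.348302, -0.680429, +0.644750), ω = 2.0018.
R = I cosω + sinω [n̂]ₓ + (1−cosω) n̂n̂ᵀ gives
  R = [-0.245786, -0.921792, -0.299813; +0.249779, +0.238627, -0.938439; +0.936589, -0.305542, +0.171593]
β = atan2(√(R₁₃²+R₂₃²), R₃₃) = 1.398350; α = atan2(R₂₃, R₁₃) mod 2π = 4.403157; γ = atan2(R₃₂, −R₃₁) mod 2π = 3.456935
d^1_{0,0}(β=1.3983) via the finite sum:
c=cos(1.398350/2)=0.765374, s=sin(1.398350/2)=0.643586; N=√[1·1·1·1]=1.000000
Admissible k: 0..1 (factorial args all ≥0)
  k=0: (−1)^0·1.0000/(1)·0.7654^2·0.6436^0 = +0.585797
  k=1: (−1)^1·1.0000/(1)·0.7654^0·0.6436^2 = -0.414203
d^1_{0,0}(1.3983) = +0.585797 -0.414203 = +0.171593

d=0.1716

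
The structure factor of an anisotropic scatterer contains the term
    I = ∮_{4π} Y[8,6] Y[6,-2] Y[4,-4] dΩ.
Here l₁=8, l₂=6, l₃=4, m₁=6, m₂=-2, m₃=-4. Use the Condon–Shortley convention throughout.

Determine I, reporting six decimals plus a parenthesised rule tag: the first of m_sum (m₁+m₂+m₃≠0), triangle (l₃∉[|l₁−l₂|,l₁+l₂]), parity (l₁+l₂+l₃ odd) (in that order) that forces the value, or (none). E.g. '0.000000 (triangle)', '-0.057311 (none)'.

-0.193467 (none)

Checks pass: Σm=0; 18 even; l₃=4∈[2,14].
(2·8+1)(2·6+1)(2·4+1) = 1989
Δ: 10! 6! 2! / 19! → 1/23279256
sum: t=4:+1/1658880 t=5:−1/518400 t=6:+1/1658880 = -1/1382400
3j²(8 6 4; 0 0 0) = Δ·Π!·Σ² = 504/46189  (sign -1)
sum: t=2:+1/116121600 = 1/116121600
3j²(8 6 4; 6 -2 -4) = Δ·Π!·Σ² = 7/323  (sign +1)
combine: 4πI² = 1989·504/46189·7/323 = 31752/67507
take √, sign -1: I = -0.19346669
No selection rule forces the value: the integral is nonzero (none).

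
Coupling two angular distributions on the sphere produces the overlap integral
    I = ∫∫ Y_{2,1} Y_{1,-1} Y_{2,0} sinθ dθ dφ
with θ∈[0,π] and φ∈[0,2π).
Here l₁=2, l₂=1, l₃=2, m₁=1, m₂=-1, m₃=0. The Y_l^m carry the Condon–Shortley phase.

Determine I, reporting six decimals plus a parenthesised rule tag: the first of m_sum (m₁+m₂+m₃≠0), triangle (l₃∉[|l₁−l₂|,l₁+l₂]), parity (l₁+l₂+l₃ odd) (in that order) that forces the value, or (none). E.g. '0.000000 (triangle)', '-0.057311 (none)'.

0.000000 (parity)

L=5 odd ⇒ parity kills the (l;000) factor ⇒ I = 0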